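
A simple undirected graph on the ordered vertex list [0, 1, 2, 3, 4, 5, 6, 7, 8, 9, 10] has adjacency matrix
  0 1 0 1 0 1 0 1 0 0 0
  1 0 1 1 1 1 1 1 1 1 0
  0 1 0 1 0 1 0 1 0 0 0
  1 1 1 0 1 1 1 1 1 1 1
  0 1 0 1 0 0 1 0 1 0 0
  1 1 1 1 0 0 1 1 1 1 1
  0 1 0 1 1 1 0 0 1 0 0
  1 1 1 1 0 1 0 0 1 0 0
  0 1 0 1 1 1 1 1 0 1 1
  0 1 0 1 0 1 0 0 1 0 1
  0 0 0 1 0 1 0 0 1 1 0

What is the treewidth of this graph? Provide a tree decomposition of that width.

Every bag has size at most 5, so the width is 5 − 1 = 4 and tw(G) ≤ 4. For the lower bound, the 5 vertices {1, 3, 4, 6, 8} are pairwise adjacent, and any tree decomposition puts a clique entirely inside one bag — forcing width ≥ 4. Hence tw(G) = 4 exactly.

Treewidth 4.
One optimal decomposition is:
Bags: B1 = {1, 3, 5, 7, 8}  B2 = {1, 3, 5, 8, 9}  B3 = {1, 2, 3, 5, 7}  B4 = {3, 5, 8, 9, 10}  B5 = {0, 1, 3, 5, 7}  B6 = {1, 3, 5, 6, 8}  B7 = {1, 3, 4, 6, 8}
Tree: B1–B2, B1–B3, B2–B4, B3–B5, B1–B6, B6–B7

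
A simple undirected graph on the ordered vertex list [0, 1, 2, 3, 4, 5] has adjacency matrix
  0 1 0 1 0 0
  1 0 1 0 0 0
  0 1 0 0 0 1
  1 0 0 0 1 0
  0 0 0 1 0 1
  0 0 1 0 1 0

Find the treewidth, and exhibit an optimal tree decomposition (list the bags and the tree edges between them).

Treewidth 2.
Bags: B1 = {0, 1, 3}  B2 = {1, 2, 3}  B3 = {2, 3, 5}  B4 = {3, 4, 5}
Tree: B1–B2, B2–B3, B3–B4

Each bag holds 3 vertices, so the decomposition has width 2, which upper-bounds the treewidth. For the lower bound, G contains the cycle 3–0–1–2–5–4–3, so G is not a forest; only forests have treewidth ≤ 1, hence tw(G) ≥ 2. The upper and lower bounds meet at 2, so that is the treewidth.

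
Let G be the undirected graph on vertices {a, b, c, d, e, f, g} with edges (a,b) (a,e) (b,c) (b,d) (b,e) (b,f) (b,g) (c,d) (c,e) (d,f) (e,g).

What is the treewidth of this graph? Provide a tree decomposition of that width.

Treewidth 2.
One optimal decomposition is:
Bags: B1 = {b, e, g}  B2 = {b, c, e}  B3 = {b, c, d}  B4 = {a, b, e}  B5 = {b, d, f}
Tree: B1–B2, B2–B3, B2–B4, B3–B5

Every bag has size at most 3, so the width is 3 − 1 = 2 and tw(G) ≤ 2. Conversely, {b, c, d} is a clique of size 3, and the vertices of any clique must share a bag in every tree decomposition; so some bag has ≥ 3 vertices and tw(G) ≥ 2. Hence tw(G) = 2 exactly.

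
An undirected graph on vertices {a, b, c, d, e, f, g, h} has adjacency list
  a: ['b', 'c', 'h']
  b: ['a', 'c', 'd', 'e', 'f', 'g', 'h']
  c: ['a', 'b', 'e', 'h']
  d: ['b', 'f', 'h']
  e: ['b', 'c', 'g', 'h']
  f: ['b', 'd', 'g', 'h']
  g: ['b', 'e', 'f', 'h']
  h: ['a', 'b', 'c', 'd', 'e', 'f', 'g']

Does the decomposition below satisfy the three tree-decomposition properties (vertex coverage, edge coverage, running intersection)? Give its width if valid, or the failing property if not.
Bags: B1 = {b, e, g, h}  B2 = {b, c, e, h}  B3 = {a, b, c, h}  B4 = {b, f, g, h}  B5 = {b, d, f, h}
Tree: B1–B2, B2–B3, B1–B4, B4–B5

Yes; width 3.

Vertex coverage: the bags together contain {a, b, c, d, e, f, g, h}, the full vertex set. Edge coverage: each edge of G has both endpoints in at least one bag. Running intersection: for every vertex, the bags containing it form a connected subtree. All three properties hold, so this is a valid tree decomposition of width max|bag| − 1 = 3, and hence tw(G) ≤ 3.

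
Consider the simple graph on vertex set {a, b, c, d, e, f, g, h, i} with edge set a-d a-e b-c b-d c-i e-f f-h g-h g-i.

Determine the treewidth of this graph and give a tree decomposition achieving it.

Treewidth 2.
One such decomposition:
Bags: B1 = {f, g, h}  B2 = {f, g, i}  B3 = {c, f, i}  B4 = {b, c, f}  B5 = {b, d, f}  B6 = {a, d, f}  B7 = {a, e, f}
Tree: B1–B2, B2–B3, B3–B4, B4–B5, B5–B6, B6–B7

Every bag has size at most 3, so the width is 3 − 1 = 2 and tw(G) ≤ 2. Since f–h–g–i–c–b–d–a–e–f is a cycle in G, G is not acyclic. Forests are exactly the graphs of treewidth ≤ 1, so tw(G) ≥ 2. The upper and lower bounds meet at 2, so that is the treewidth.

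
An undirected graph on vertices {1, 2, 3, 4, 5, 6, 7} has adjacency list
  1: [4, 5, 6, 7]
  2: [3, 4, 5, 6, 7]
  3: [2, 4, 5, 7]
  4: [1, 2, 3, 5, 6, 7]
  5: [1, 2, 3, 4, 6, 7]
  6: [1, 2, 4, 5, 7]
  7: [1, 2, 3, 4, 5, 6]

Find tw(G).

4

A width-4 tree decomposition is:
Bags: B1 = {2, 4, 5, 6, 7}  B2 = {2, 3, 4, 5, 7}  B3 = {1, 4, 5, 6, 7}
Tree: B1–B2, B1–B3
Every bag has size at most 5, so the width is 5 − 1 = 4 and tw(G) ≤ 4. On the other hand G contains the 5-clique {1, 4, 5, 6, 7}. A clique must lie in a single bag of any decomposition, so no decomposition can have width below 4. The upper and lower bounds meet at 4, so that is the treewidth.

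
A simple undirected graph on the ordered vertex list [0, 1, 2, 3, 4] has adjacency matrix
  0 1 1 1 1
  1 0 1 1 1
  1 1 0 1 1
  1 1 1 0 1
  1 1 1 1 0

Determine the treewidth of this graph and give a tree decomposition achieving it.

Treewidth 4.
One such decomposition:
Bags: B1 = {0, 1, 2, 3, 4}
Tree: (single bag)

With just one bag of size 5, the width is 5 − 1 = 4, so tw(G) ≤ 4. On the other hand G contains the 5-clique {0, 1, 2, 3, 4}. A clique must lie in a single bag of any decomposition, so no decomposition can have width below 4. Hence tw(G) = 4 exactly.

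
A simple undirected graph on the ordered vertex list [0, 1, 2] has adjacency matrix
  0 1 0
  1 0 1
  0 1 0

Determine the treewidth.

1

A width-1 tree decomposition is:
Bags: B1 = {0, 1}  B2 = {1, 2}
Tree: B1–B2
Every bag has size at most 2, so the width is 2 − 1 = 1 and tw(G) ≤ 1. Since G has at least one edge (e.g. 0–1), it is not an edgeless graph, so tw(G) ≥ 1. Hence tw(G) = 1 exactly.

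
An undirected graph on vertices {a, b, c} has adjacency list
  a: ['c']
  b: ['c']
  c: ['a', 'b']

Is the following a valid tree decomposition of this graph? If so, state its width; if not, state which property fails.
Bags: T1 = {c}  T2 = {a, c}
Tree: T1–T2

A tree decomposition must satisfy three properties: every vertex lies in some bag; for every edge, both endpoints lie together in some bag; and for every vertex, the bags containing it form a connected subtree. Here vertex b appears in no bag, so the decomposition is invalid.

No — vertex b appears in no bag.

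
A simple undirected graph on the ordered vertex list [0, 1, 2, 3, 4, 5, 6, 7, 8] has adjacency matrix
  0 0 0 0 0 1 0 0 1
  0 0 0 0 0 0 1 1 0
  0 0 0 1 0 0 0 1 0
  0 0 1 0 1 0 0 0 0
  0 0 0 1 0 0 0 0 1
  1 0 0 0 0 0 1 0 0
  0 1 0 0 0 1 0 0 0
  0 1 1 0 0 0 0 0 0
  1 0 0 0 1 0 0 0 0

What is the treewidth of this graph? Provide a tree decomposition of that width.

Treewidth 2.
One such decomposition:
Bags: B1 = {1, 5, 6}  B2 = {0, 1, 5}  B3 = {0, 1, 8}  B4 = {1, 4, 8}  B5 = {1, 3, 4}  B6 = {1, 2, 3}  B7 = {1, 2, 7}
Tree: B1–B2, B2–B3, B3–B4, B4–B5, B5–B6, B6–B7

The largest bag has 3 vertices, giving width 2; this decomposition certifies tw(G) ≤ 2. The edges 1–6–5–0–8–4–3–2–7–1 form a cycle, so G is not a tree and its treewidth is at least 2. Therefore the treewidth is 2.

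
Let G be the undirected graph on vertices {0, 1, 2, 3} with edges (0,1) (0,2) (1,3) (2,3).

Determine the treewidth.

2

A width-2 tree decomposition is:
Bags: B1 = {0, 1, 2}  B2 = {1, 2, 3}
Tree: B1–B2
Each bag holds 3 vertices, so the decomposition has width 2, which upper-bounds the treewidth. The edges 1–0–2–3–1 form a cycle, so G is not a tree and its treewidth is at least 2. Hence tw(G) = 2 exactly.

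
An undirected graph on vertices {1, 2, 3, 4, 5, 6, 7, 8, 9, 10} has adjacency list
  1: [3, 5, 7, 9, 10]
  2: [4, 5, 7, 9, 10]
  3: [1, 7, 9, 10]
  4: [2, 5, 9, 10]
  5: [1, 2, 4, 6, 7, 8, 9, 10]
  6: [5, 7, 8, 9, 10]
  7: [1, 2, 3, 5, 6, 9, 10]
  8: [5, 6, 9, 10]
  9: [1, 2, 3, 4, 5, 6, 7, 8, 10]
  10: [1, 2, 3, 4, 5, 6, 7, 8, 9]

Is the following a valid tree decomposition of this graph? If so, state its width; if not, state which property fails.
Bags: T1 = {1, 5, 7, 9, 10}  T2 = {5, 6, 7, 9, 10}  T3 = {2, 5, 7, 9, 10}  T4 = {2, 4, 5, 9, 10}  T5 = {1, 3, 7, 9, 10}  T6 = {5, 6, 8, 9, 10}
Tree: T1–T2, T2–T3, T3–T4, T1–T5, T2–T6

Yes; width 4.

Vertex coverage: the bags together contain {1, 2, 3, 4, 5, 6, 7, 8, 9, 10}, the full vertex set. Edge coverage: each edge of G has both endpoints in at least one bag. Running intersection: for every vertex, the bags containing it form a connected subtree. All three properties hold, so this is a valid tree decomposition of width max|bag| − 1 = 4, and hence tw(G) ≤ 4.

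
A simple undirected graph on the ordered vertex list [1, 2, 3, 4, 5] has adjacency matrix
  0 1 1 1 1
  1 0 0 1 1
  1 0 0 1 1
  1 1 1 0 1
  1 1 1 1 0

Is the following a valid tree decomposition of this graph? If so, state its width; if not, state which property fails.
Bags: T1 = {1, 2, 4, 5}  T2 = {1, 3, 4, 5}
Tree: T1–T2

Yes; width 3.

Checking the three conditions: (i) the bags cover all of {1, 2, 3, 4, 5}; (ii) for each edge, some bag contains both endpoints; (iii) the bags containing any fixed vertex form a subtree. All hold, so the decomposition is valid with width 4 − 1 = 3.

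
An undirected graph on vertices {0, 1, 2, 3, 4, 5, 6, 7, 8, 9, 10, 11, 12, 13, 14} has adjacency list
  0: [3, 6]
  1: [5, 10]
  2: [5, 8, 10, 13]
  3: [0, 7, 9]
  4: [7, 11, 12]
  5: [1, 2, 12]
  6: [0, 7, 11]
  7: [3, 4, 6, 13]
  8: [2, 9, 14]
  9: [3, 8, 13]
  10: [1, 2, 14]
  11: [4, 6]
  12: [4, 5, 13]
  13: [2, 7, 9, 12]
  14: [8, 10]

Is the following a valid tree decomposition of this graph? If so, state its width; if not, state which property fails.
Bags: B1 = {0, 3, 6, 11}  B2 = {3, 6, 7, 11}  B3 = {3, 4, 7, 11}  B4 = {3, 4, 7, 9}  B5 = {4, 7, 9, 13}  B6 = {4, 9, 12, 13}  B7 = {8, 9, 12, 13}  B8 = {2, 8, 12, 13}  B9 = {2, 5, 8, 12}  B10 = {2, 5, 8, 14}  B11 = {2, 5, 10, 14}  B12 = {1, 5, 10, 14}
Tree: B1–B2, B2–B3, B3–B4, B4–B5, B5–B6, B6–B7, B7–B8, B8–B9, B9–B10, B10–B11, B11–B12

Every vertex of G appears in some bag (union = {0, 1, 2, 3, 4, 5, 6, 7, 8, 9, 10, 11, 12, 13, 14}); every edge is covered by a bag; and for each vertex v the set of bags containing v is connected in the bag tree. The decomposition is therefore valid. The largest bag has 4 vertices, so the width is 3.

Yes; width 3.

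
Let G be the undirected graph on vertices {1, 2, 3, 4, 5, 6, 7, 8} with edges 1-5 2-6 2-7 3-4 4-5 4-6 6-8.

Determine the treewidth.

A width-1 tree decomposition is:
Bags: B1 = {2, 6}  B2 = {6, 8}  B3 = {4, 6}  B4 = {4, 5}  B5 = {1, 5}  B6 = {3, 4}  B7 = {2, 7}
Tree: B1–B2, B1–B3, B3–B4, B4–B5, B3–B6, B1–B7
The largest bag has 2 vertices, giving width 1; this decomposition certifies tw(G) ≤ 1. Since G has at least one edge (e.g. 2–6), it is not an edgeless graph, so tw(G) ≥ 1. Combining the bounds, tw(G) = 1.

1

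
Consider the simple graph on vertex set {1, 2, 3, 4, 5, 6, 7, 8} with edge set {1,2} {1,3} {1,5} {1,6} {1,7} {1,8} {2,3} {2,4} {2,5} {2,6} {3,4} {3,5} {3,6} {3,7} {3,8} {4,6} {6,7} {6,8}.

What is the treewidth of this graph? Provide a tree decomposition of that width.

Treewidth 3.
One such decomposition:
Bags: B1 = {1, 2, 3, 6}  B2 = {1, 2, 3, 5}  B3 = {1, 3, 6, 7}  B4 = {2, 3, 4, 6}  B5 = {1, 3, 6, 8}
Tree: B1–B2, B1–B3, B1–B4, B3–B5

The largest bag has 4 vertices, giving width 3; this decomposition certifies tw(G) ≤ 3. Conversely, {1, 2, 3, 5} is a clique of size 4, and the vertices of any clique must share a bag in every tree decomposition; so some bag has ≥ 4 vertices and tw(G) ≥ 3. The upper and lower bounds meet at 3, so that is the treewidth.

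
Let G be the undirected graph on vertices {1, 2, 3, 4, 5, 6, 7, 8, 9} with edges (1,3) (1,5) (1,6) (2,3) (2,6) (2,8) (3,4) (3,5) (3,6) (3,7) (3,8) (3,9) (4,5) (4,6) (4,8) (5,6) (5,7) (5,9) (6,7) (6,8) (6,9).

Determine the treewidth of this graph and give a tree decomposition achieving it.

Treewidth 3.
Bags: B1 = {1, 3, 5, 6}  B2 = {3, 4, 5, 6}  B3 = {3, 5, 6, 7}  B4 = {3, 4, 6, 8}  B5 = {3, 5, 6, 9}  B6 = {2, 3, 6, 8}
Tree: B1–B2, B2–B3, B2–B4, B3–B5, B4–B6

Every bag has size at most 4, so the width is 4 − 1 = 3 and tw(G) ≤ 3. On the other hand G contains the 4-clique {2, 3, 6, 8}. A clique must lie in a single bag of any decomposition, so no decomposition can have width below 3. Combining the bounds, tw(G) = 3.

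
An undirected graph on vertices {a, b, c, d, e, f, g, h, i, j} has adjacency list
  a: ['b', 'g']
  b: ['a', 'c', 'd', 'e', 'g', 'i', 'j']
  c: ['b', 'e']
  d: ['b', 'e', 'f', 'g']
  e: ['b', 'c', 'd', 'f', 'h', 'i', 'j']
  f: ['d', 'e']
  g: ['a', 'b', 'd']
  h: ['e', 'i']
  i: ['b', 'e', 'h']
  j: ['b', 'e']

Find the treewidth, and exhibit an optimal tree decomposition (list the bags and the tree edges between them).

Each bag holds 3 vertices, so the decomposition has width 2, which upper-bounds the treewidth. On the other hand G contains the 3-clique {e, h, i}. A clique must lie in a single bag of any decomposition, so no decomposition can have width below 2. The upper and lower bounds meet at 2, so that is the treewidth.

Treewidth 2.
One optimal decomposition is:
Bags: B1 = {d, e, f}  B2 = {b, d, e}  B3 = {b, e, j}  B4 = {b, c, e}  B5 = {b, d, g}  B6 = {b, e, i}  B7 = {a, b, g}  B8 = {e, h, i}
Tree: B1–B2, B2–B3, B2–B4, B2–B5, B3–B6, B5–B7, B6–B8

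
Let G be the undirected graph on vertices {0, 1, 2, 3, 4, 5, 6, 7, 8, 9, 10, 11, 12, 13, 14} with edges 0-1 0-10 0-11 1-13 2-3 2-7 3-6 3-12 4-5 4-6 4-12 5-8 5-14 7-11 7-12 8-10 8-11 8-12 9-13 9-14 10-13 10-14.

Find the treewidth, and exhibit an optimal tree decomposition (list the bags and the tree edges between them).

Each bag holds 4 vertices, so the decomposition has width 3, which upper-bounds the treewidth. For the lower bound: the 4 vertex sets {2,3,6}, {7}, {12}, {4,5,8,11} are disjoint, each induces a connected subgraph, and every pair is joined by at least one edge of G. Contracting each set to a single vertex therefore yields K_{4} as a minor, and since treewidth is minor-monotone, tw(G) ≥ tw(K_{4}) = 3. Therefore the treewidth is 3.

Treewidth 3.
Bags: B1 = {2, 3, 6, 7}  B2 = {3, 6, 7, 12}  B3 = {4, 6, 7, 12}  B4 = {4, 7, 11, 12}  B5 = {4, 8, 11, 12}  B6 = {4, 5, 8, 11}  B7 = {0, 5, 8, 11}  B8 = {0, 5, 8, 10}  B9 = {0, 5, 10, 14}  B10 = {0, 1, 10, 14}  B11 = {1, 10, 13, 14}  B12 = {1, 9, 13, 14}
Tree: B1–B2, B2–B3, B3–B4, B4–B5, B5–B6, B6–B7, B7–B8, B8–B9, B9–B10, B10–B11, B11–B12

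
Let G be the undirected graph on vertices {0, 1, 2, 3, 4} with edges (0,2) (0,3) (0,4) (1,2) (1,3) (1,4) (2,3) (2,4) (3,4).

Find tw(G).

3

A width-3 tree decomposition is:
Bags: B1 = {1, 2, 3, 4}  B2 = {0, 2, 3, 4}
Tree: B1–B2
Every bag has size at most 4, so the width is 4 − 1 = 3 and tw(G) ≤ 3. For the lower bound, the 4 vertices {0, 2, 3, 4} are pairwise adjacent, and any tree decomposition puts a clique entirely inside one bag — forcing width ≥ 3. Therefore the treewidth is 3.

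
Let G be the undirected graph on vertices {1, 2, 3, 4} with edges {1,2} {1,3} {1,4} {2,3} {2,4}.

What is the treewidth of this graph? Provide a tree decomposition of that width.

The largest bag has 3 vertices, giving width 2; this decomposition certifies tw(G) ≤ 2. Conversely, {1, 2, 3} is a clique of size 3, and the vertices of any clique must share a bag in every tree decomposition; so some bag has ≥ 3 vertices and tw(G) ≥ 2. Therefore the treewidth is 2.

Treewidth 2.
Bags: B1 = {1, 2, 4}  B2 = {1, 2, 3}
Tree: B1–B2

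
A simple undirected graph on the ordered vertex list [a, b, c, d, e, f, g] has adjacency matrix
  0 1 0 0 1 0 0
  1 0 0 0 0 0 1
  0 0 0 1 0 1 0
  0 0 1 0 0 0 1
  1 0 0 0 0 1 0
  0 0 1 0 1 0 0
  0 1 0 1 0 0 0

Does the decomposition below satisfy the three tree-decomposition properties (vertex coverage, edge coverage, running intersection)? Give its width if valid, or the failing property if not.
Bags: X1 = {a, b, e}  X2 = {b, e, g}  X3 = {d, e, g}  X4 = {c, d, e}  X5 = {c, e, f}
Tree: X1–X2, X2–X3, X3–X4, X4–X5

Yes; width 2.

Every vertex of G appears in some bag (union = {a, b, c, d, e, f, g}); every edge is covered by a bag; and for each vertex v the set of bags containing v is connected in the bag tree. The decomposition is therefore valid. The largest bag has 3 vertices, so the width is 2.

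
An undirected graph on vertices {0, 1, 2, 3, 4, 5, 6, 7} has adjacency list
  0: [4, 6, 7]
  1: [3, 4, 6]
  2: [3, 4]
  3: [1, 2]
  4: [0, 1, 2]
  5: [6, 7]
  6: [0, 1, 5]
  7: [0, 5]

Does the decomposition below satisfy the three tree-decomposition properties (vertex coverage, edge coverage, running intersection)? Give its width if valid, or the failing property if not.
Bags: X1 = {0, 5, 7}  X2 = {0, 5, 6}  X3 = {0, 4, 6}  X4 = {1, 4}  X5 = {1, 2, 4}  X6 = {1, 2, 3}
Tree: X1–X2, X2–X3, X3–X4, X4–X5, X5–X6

A tree decomposition must satisfy three properties: every vertex lies in some bag; for every edge, both endpoints lie together in some bag; and for every vertex, the bags containing it form a connected subtree. Here edge (6,1) lies in no bag, so the decomposition is invalid.

No — edge (6,1) lies in no bag.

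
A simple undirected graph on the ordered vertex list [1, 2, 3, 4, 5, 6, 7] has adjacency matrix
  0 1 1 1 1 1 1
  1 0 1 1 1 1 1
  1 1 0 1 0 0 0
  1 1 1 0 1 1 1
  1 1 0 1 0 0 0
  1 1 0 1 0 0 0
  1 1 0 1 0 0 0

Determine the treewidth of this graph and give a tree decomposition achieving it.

Treewidth 3.
One such decomposition:
Bags: B1 = {1, 2, 4, 6}  B2 = {1, 2, 3, 4}  B3 = {1, 2, 4, 7}  B4 = {1, 2, 4, 5}
Tree: B1–B2, B1–B3, B2–B4

The largest bag has 4 vertices, giving width 3; this decomposition certifies tw(G) ≤ 3. Conversely, {1, 2, 3, 4} is a clique of size 4, and the vertices of any clique must share a bag in every tree decomposition; so some bag has ≥ 4 vertices and tw(G) ≥ 3. Combining the bounds, tw(G) = 3.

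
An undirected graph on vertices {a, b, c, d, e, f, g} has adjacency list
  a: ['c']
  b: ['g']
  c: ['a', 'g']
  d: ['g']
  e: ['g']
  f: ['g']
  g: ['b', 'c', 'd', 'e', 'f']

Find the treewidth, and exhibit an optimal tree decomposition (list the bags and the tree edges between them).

Treewidth 1.
One optimal decomposition is:
Bags: B1 = {e, g}  B2 = {d, g}  B3 = {c, g}  B4 = {f, g}  B5 = {b, g}  B6 = {a, c}
Tree: B1–B2, B2–B3, B2–B4, B1–B5, B3–B6

Each bag holds 2 vertices, so the decomposition has width 1, which upper-bounds the treewidth. G has an edge, so its treewidth is at least 1. Hence tw(G) = 1 exactly.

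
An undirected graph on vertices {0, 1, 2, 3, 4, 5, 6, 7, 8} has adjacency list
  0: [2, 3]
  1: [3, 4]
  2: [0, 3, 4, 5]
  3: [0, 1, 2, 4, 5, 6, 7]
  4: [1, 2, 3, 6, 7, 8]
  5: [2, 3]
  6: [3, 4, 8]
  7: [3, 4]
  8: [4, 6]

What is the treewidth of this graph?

A width-2 tree decomposition is:
Bags: B1 = {2, 3, 4}  B2 = {0, 2, 3}  B3 = {1, 3, 4}  B4 = {3, 4, 6}  B5 = {2, 3, 5}  B6 = {3, 4, 7}  B7 = {4, 6, 8}
Tree: B1–B2, B1–B3, B3–B4, B1–B5, B3–B6, B4–B7
The largest bag has 3 vertices, giving width 2; this decomposition certifies tw(G) ≤ 2. For the lower bound, the 3 vertices {4, 6, 8} are pairwise adjacent, and any tree decomposition puts a clique entirely inside one bag — forcing width ≥ 2. The upper and lower bounds meet at 2, so that is the treewidth.

2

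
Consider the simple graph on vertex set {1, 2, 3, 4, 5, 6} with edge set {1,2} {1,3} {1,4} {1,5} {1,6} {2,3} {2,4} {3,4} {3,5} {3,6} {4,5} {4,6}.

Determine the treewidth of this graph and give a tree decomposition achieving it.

Treewidth 3.
One optimal decomposition is:
Bags: B1 = {1, 2, 3, 4}  B2 = {1, 3, 4, 6}  B3 = {1, 3, 4, 5}
Tree: B1–B2, B2–B3

The largest bag has 4 vertices, giving width 3; this decomposition certifies tw(G) ≤ 3. Conversely, {1, 2, 3, 4} is a clique of size 4, and the vertices of any clique must share a bag in every tree decomposition; so some bag has ≥ 4 vertices and tw(G) ≥ 3. Therefore the treewidth is 3.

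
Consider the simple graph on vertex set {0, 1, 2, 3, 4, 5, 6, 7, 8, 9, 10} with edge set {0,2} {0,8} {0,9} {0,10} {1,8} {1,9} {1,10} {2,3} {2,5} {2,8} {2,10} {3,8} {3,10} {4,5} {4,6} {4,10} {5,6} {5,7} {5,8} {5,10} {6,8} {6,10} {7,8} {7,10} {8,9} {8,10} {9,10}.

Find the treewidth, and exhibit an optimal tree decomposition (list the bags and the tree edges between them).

The largest bag has 4 vertices, giving width 3; this decomposition certifies tw(G) ≤ 3. For the lower bound, the 4 vertices {1, 8, 9, 10} are pairwise adjacent, and any tree decomposition puts a clique entirely inside one bag — forcing width ≥ 3. The upper and lower bounds meet at 3, so that is the treewidth.

Treewidth 3.
One optimal decomposition is:
Bags: B1 = {4, 5, 6, 10}  B2 = {5, 6, 8, 10}  B3 = {2, 5, 8, 10}  B4 = {2, 3, 8, 10}  B5 = {0, 2, 8, 10}  B6 = {0, 8, 9, 10}  B7 = {5, 7, 8, 10}  B8 = {1, 8, 9, 10}
Tree: B1–B2, B2–B3, B3–B4, B4–B5, B5–B6, B3–B7, B6–B8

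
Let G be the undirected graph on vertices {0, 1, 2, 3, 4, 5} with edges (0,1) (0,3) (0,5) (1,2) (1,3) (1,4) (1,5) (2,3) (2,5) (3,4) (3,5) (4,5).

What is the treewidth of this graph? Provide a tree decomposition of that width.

Every bag has size at most 4, so the width is 4 − 1 = 3 and tw(G) ≤ 3. Conversely, {0, 1, 3, 5} is a clique of size 4, and the vertices of any clique must share a bag in every tree decomposition; so some bag has ≥ 4 vertices and tw(G) ≥ 3. The upper and lower bounds meet at 3, so that is the treewidth.

Treewidth 3.
Bags: B1 = {1, 3, 4, 5}  B2 = {0, 1, 3, 5}  B3 = {1, 2, 3, 5}
Tree: B1–B2, B2–B3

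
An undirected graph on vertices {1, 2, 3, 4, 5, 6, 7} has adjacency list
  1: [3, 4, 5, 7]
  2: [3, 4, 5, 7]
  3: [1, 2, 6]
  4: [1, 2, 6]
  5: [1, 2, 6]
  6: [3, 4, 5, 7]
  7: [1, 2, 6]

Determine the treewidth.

A width-3 tree decomposition is:
Bags: B1 = {1, 2, 4, 6}  B2 = {1, 2, 5, 6}  B3 = {1, 2, 3, 6}  B4 = {1, 2, 6, 7}
Tree: B1–B2, B2–B3, B3–B4
The largest bag has 4 vertices, giving width 3; this decomposition certifies tw(G) ≤ 3. For the lower bound: the 4 vertex sets {4,6}, {1,5}, {2}, {3} are disjoint, each induces a connected subgraph, and every pair is joined by at least one edge of G. Contracting each set to a single vertex therefore yields K_{4} as a minor, and since treewidth is minor-monotone, tw(G) ≥ tw(K_{4}) = 3. The upper and lower bounds meet at 3, so that is the treewidth.

3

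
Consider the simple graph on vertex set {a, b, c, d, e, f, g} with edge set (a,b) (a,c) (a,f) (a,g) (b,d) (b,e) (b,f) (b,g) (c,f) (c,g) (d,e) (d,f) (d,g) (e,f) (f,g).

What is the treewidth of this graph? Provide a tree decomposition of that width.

Every bag has size at most 4, so the width is 4 − 1 = 3 and tw(G) ≤ 3. Conversely, {b, d, f, g} is a clique of size 4, and the vertices of any clique must share a bag in every tree decomposition; so some bag has ≥ 4 vertices and tw(G) ≥ 3. Combining the bounds, tw(G) = 3.

Treewidth 3.
One such decomposition:
Bags: B1 = {b, d, f, g}  B2 = {a, b, f, g}  B3 = {a, c, f, g}  B4 = {b, d, e, f}
Tree: B1–B2, B2–B3, B1–B4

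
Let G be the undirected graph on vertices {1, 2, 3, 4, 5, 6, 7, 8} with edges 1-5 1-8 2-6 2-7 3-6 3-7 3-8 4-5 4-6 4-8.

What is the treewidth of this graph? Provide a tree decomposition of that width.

Every bag has size at most 3, so the width is 3 − 1 = 2 and tw(G) ≤ 2. Since 5–1–8–4–5 is a cycle in G, G is not acyclic. Forests are exactly the graphs of treewidth ≤ 1, so tw(G) ≥ 2. Combining the bounds, tw(G) = 2.

Treewidth 2.
One optimal decomposition is:
Bags: B1 = {1, 4, 5}  B2 = {1, 4, 8}  B3 = {4, 6, 8}  B4 = {3, 6, 8}  B5 = {2, 3, 6}  B6 = {2, 3, 7}
Tree: B1–B2, B2–B3, B3–B4, B4–B5, B5–B6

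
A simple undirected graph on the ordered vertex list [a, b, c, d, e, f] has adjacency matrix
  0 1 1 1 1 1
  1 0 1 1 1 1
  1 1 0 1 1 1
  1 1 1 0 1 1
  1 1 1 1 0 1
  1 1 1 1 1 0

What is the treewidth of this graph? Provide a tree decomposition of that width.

With just one bag of size 6, the width is 6 − 1 = 5, so tw(G) ≤ 5. On the other hand G contains the 6-clique {a, b, c, d, e, f}. A clique must lie in a single bag of any decomposition, so no decomposition can have width below 5. Hence tw(G) = 5 exactly.

Treewidth 5.
One optimal decomposition is:
Bags: B1 = {a, b, c, d, e, f}
Tree: (single bag)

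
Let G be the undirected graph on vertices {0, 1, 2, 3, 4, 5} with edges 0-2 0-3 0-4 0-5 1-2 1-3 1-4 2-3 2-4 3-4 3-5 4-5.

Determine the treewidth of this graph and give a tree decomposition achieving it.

Treewidth 3.
Bags: B1 = {0, 3, 4, 5}  B2 = {0, 2, 3, 4}  B3 = {1, 2, 3, 4}
Tree: B1–B2, B2–B3

Every bag has size at most 4, so the width is 4 − 1 = 3 and tw(G) ≤ 3. For the lower bound, the 4 vertices {0, 2, 3, 4} are pairwise adjacent, and any tree decomposition puts a clique entirely inside one bag — forcing width ≥ 3. Therefore the treewidth is 3.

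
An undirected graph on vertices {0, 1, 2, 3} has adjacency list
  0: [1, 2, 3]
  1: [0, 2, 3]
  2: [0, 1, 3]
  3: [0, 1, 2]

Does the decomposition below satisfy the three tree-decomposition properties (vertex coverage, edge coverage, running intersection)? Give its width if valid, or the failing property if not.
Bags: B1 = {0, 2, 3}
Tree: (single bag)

No — vertex 1 appears in no bag.

A tree decomposition must satisfy three properties: every vertex lies in some bag; for every edge, both endpoints lie together in some bag; and for every vertex, the bags containing it form a connected subtree. Here vertex 1 appears in no bag, so the decomposition is invalid.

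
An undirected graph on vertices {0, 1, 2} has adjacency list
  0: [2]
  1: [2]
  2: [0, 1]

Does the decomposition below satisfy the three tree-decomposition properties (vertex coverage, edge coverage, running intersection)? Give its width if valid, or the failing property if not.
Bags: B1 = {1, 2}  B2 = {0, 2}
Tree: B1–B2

Checking the three conditions: (i) the bags cover all of {0, 1, 2}; (ii) for each edge, some bag contains both endpoints; (iii) the bags containing any fixed vertex form a subtree. All hold, so the decomposition is valid with width 2 − 1 = 1.

Yes; width 1.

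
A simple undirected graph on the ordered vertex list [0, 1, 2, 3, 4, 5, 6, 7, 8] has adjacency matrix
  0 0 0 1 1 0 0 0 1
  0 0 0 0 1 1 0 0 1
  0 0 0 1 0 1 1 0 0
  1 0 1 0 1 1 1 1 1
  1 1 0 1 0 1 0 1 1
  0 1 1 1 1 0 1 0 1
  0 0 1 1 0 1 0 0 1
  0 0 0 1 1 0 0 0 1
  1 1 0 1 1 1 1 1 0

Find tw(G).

A width-3 tree decomposition is:
Bags: B1 = {3, 5, 6, 8}  B2 = {3, 4, 5, 8}  B3 = {1, 4, 5, 8}  B4 = {2, 3, 5, 6}  B5 = {0, 3, 4, 8}  B6 = {3, 4, 7, 8}
Tree: B1–B2, B2–B3, B1–B4, B2–B5, B5–B6
The largest bag has 4 vertices, giving width 3; this decomposition certifies tw(G) ≤ 3. On the other hand G contains the 4-clique {1, 4, 5, 8}. A clique must lie in a single bag of any decomposition, so no decomposition can have width below 3. Therefore the treewidth is 3.

3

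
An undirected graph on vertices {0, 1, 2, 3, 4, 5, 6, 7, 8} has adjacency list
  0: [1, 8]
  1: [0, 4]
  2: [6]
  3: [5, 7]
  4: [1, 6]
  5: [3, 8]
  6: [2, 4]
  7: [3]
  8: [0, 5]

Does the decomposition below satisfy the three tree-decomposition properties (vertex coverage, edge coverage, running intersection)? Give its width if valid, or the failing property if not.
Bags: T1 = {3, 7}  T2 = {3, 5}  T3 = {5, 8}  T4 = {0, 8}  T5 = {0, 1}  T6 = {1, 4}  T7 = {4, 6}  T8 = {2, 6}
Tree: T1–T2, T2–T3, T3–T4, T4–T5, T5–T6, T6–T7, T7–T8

Yes; width 1.

Vertex coverage: the bags together contain {0, 1, 2, 3, 4, 5, 6, 7, 8}, the full vertex set. Edge coverage: each edge of G has both endpoints in at least one bag. Running intersection: for every vertex, the bags containing it form a connected subtree. All three properties hold, so this is a valid tree decomposition of width max|bag| − 1 = 1, and hence tw(G) ≤ 1.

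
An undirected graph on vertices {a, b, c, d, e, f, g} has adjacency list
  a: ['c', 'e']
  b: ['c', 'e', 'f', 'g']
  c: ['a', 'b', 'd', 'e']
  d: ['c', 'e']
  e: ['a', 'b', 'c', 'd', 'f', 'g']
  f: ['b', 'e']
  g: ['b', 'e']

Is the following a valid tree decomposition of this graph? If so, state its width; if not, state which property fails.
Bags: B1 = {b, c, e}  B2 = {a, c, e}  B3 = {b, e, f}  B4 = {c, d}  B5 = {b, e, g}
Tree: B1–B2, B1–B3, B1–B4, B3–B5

No — edge (e,d) lies in no bag.

A tree decomposition must satisfy three properties: every vertex lies in some bag; for every edge, both endpoints lie together in some bag; and for every vertex, the bags containing it form a connected subtree. Here edge (e,d) lies in no bag, so the decomposition is invalid.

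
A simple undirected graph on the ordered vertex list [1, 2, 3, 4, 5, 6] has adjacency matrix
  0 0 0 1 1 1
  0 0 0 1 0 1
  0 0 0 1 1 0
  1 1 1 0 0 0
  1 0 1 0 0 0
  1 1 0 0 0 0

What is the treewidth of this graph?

A width-2 tree decomposition is:
Bags: B1 = {1, 2, 6}  B2 = {1, 2, 4}  B3 = {1, 4, 5}  B4 = {3, 4, 5}
Tree: B1–B2, B2–B3, B3–B4
The largest bag has 3 vertices, giving width 2; this decomposition certifies tw(G) ≤ 2. For the lower bound, G contains the cycle 6–2–4–1–6, so G is not a forest; only forests have treewidth ≤ 1, hence tw(G) ≥ 2. Combining the bounds, tw(G) = 2.

2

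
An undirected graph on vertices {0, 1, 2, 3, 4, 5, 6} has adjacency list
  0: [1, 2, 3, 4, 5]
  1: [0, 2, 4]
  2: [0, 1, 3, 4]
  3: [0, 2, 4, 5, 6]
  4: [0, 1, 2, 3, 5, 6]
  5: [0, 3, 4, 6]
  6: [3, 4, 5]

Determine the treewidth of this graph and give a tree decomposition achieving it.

Treewidth 3.
One such decomposition:
Bags: B1 = {0, 3, 4, 5}  B2 = {0, 2, 3, 4}  B3 = {0, 1, 2, 4}  B4 = {3, 4, 5, 6}
Tree: B1–B2, B2–B3, B1–B4

Every bag has size at most 4, so the width is 4 − 1 = 3 and tw(G) ≤ 3. Conversely, {0, 1, 2, 4} is a clique of size 4, and the vertices of any clique must share a bag in every tree decomposition; so some bag has ≥ 4 vertices and tw(G) ≥ 3. Combining the bounds, tw(G) = 3.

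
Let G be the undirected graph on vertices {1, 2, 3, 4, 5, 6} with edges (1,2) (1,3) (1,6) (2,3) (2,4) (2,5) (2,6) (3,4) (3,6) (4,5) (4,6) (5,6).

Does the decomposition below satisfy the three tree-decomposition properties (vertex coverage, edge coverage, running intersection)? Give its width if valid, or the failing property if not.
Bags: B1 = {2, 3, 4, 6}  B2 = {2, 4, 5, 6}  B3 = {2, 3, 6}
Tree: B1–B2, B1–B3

A tree decomposition must satisfy three properties: every vertex lies in some bag; for every edge, both endpoints lie together in some bag; and for every vertex, the bags containing it form a connected subtree. Here vertex 1 appears in no bag, so the decomposition is invalid.

No — vertex 1 appears in no bag.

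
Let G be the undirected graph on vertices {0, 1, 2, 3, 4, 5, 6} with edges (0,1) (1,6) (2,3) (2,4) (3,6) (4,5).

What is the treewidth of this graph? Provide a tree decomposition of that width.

Treewidth 1.
One optimal decomposition is:
Bags: B1 = {4, 5}  B2 = {2, 4}  B3 = {2, 3}  B4 = {3, 6}  B5 = {1, 6}  B6 = {0, 1}
Tree: B1–B2, B2–B3, B3–B4, B4–B5, B5–B6

Each bag holds 2 vertices, so the decomposition has width 1, which upper-bounds the treewidth. Any graph with an edge has treewidth ≥ 1, and G has the edge 5–4. Combining the bounds, tw(G) = 1.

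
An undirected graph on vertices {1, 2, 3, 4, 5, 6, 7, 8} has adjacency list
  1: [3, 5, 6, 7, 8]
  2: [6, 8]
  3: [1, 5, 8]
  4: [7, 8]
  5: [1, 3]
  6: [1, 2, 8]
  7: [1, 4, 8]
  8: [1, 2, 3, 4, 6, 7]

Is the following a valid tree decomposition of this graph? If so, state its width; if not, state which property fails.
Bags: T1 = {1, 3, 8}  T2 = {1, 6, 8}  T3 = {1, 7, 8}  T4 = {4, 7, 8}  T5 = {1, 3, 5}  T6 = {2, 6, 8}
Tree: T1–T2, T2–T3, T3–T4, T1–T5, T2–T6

Yes; width 2.

Checking the three conditions: (i) the bags cover all of {1, 2, 3, 4, 5, 6, 7, 8}; (ii) for each edge, some bag contains both endpoints; (iii) the bags containing any fixed vertex form a subtree. All hold, so the decomposition is valid with width 3 − 1 = 2.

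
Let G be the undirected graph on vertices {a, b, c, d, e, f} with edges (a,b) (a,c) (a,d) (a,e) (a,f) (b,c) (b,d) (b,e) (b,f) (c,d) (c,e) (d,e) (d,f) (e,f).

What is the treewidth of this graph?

A width-4 tree decomposition is:
Bags: B1 = {a, b, c, d, e}  B2 = {a, b, d, e, f}
Tree: B1–B2
Every bag has size at most 5, so the width is 5 − 1 = 4 and tw(G) ≤ 4. On the other hand G contains the 5-clique {a, b, c, d, e}. A clique must lie in a single bag of any decomposition, so no decomposition can have width below 4. The upper and lower bounds meet at 4, so that is the treewidth.

4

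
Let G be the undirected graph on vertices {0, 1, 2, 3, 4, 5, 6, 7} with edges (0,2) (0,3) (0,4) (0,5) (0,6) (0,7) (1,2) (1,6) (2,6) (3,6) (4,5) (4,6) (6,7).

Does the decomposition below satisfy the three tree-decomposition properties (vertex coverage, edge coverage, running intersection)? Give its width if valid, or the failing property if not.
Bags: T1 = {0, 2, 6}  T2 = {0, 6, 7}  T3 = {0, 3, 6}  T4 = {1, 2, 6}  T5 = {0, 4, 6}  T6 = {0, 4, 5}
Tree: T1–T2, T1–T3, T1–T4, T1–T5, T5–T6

Yes; width 2.

Vertex coverage: the bags together contain {0, 1, 2, 3, 4, 5, 6, 7}, the full vertex set. Edge coverage: each edge of G has both endpoints in at least one bag. Running intersection: for every vertex, the bags containing it form a connected subtree. All three properties hold, so this is a valid tree decomposition of width max|bag| − 1 = 2, and hence tw(G) ≤ 2.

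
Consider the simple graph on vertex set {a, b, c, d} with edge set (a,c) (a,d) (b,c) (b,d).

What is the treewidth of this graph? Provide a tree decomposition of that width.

Treewidth 2.
One such decomposition:
Bags: B1 = {b, c, d}  B2 = {a, c, d}
Tree: B1–B2

The largest bag has 3 vertices, giving width 2; this decomposition certifies tw(G) ≤ 2. For the lower bound, G contains the cycle d–b–c–a–d, so G is not a forest; only forests have treewidth ≤ 1, hence tw(G) ≥ 2. Hence tw(G) = 2 exactly.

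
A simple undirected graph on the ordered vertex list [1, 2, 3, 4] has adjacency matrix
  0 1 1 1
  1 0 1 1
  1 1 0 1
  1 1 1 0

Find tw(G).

A width-3 tree decomposition is:
Bags: B1 = {1, 2, 3, 4}
Tree: (single bag)
With just one bag of size 4, the width is 4 − 1 = 3, so tw(G) ≤ 3. On the other hand G contains the 4-clique {1, 2, 3, 4}. A clique must lie in a single bag of any decomposition, so no decomposition can have width below 3. Therefore the treewidth is 3.

3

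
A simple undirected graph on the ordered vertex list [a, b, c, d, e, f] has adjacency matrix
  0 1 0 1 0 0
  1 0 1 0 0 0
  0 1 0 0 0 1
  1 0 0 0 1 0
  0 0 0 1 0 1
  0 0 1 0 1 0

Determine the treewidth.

A width-2 tree decomposition is:
Bags: B1 = {a, d, e}  B2 = {a, e, f}  B3 = {a, c, f}  B4 = {a, b, c}
Tree: B1–B2, B2–B3, B3–B4
Every bag has size at most 3, so the width is 3 − 1 = 2 and tw(G) ≤ 2. The edges a–d–e–f–c–b–a form a cycle, so G is not a tree and its treewidth is at least 2. The upper and lower bounds meet at 2, so that is the treewidth.

2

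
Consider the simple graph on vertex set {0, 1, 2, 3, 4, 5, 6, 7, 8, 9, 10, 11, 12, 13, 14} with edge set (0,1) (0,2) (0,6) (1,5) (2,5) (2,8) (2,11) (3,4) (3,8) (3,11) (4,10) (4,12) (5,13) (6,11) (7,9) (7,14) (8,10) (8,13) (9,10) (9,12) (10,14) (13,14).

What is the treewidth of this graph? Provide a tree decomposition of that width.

Treewidth 3.
One optimal decomposition is:
Bags: B1 = {0, 1, 5, 6}  B2 = {0, 2, 5, 6}  B3 = {2, 5, 6, 11}  B4 = {2, 5, 11, 13}  B5 = {2, 8, 11, 13}  B6 = {3, 8, 11, 13}  B7 = {3, 8, 13, 14}  B8 = {3, 8, 10, 14}  B9 = {3, 4, 10, 14}  B10 = {4, 7, 10, 14}  B11 = {4, 7, 9, 10}  B12 = {4, 7, 9, 12}
Tree: B1–B2, B2–B3, B3–B4, B4–B5, B5–B6, B6–B7, B7–B8, B8–B9, B9–B10, B10–B11, B11–B12

The largest bag has 4 vertices, giving width 3; this decomposition certifies tw(G) ≤ 3. For the lower bound: the 4 vertex sets {0,1,6}, {5}, {2}, {3,8,11,13} are disjoint, each induces a connected subgraph, and every pair is joined by at least one edge of G. Contracting each set to a single vertex therefore yields K_{4} as a minor, and since treewidth is minor-monotone, tw(G) ≥ tw(K_{4}) = 3. Combining the bounds, tw(G) = 3.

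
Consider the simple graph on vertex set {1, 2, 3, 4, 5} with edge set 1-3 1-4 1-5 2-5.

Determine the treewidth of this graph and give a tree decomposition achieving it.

Treewidth 1.
Bags: B1 = {2, 5}  B2 = {1, 5}  B3 = {1, 3}  B4 = {1, 4}
Tree: B1–B2, B2–B3, B2–B4

Every bag has size at most 2, so the width is 2 − 1 = 1 and tw(G) ≤ 1. G has an edge, so its treewidth is at least 1. The upper and lower bounds meet at 1, so that is the treewidth.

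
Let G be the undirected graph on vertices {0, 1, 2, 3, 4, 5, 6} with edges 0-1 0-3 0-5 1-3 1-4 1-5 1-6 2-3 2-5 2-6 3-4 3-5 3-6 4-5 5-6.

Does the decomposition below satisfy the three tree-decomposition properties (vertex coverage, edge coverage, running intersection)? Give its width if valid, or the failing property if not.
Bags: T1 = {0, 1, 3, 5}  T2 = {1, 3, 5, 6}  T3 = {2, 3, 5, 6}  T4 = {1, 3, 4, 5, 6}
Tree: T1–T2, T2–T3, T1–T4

A tree decomposition must satisfy three properties: every vertex lies in some bag; for every edge, both endpoints lie together in some bag; and for every vertex, the bags containing it form a connected subtree. Here bags containing vertex 6 are not connected in the tree, so the decomposition is invalid.

No — bags containing vertex 6 are not connected in the tree.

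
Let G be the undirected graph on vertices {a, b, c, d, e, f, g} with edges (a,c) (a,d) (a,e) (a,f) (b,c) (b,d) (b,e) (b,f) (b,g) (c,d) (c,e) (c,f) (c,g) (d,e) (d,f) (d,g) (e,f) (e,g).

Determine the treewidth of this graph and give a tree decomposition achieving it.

Every bag has size at most 5, so the width is 5 − 1 = 4 and tw(G) ≤ 4. Conversely, {b, c, d, e, g} is a clique of size 5, and the vertices of any clique must share a bag in every tree decomposition; so some bag has ≥ 5 vertices and tw(G) ≥ 4. Hence tw(G) = 4 exactly.

Treewidth 4.
One optimal decomposition is:
Bags: B1 = {b, c, d, e, f}  B2 = {b, c, d, e, g}  B3 = {a, c, d, e, f}
Tree: B1–B2, B1–B3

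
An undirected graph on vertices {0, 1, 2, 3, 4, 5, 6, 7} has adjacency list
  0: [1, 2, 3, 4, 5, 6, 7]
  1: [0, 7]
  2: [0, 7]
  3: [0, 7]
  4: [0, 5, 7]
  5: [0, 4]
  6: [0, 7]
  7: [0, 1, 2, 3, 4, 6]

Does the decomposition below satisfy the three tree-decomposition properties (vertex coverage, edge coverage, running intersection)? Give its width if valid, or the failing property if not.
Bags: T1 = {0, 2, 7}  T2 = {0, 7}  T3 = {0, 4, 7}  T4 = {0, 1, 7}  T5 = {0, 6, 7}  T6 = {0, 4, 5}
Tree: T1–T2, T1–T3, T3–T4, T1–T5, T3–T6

A tree decomposition must satisfy three properties: every vertex lies in some bag; for every edge, both endpoints lie together in some bag; and for every vertex, the bags containing it form a connected subtree. Here vertex 3 appears in no bag, so the decomposition is invalid.

No — vertex 3 appears in no bag.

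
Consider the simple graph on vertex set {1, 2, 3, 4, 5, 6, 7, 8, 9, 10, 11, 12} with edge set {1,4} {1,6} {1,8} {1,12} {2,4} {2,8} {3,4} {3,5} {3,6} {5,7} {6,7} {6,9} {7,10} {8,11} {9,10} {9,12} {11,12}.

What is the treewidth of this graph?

3

A width-3 tree decomposition is:
Bags: B1 = {2, 8, 11, 12}  B2 = {1, 2, 8, 12}  B3 = {1, 2, 4, 12}  B4 = {1, 4, 9, 12}  B5 = {1, 4, 6, 9}  B6 = {3, 4, 6, 9}  B7 = {3, 6, 9, 10}  B8 = {3, 6, 7, 10}  B9 = {3, 5, 7, 10}
Tree: B1–B2, B2–B3, B3–B4, B4–B5, B5–B6, B6–B7, B7–B8, B8–B9
The largest bag has 4 vertices, giving width 3; this decomposition certifies tw(G) ≤ 3. For the lower bound: the 4 vertex sets {2,8,11}, {12}, {1}, {3,4,6,9} are disjoint, each induces a connected subgraph, and every pair is joined by at least one edge of G. Contracting each set to a single vertex therefore yields K_{4} as a minor, and since treewidth is minor-monotone, tw(G) ≥ tw(K_{4}) = 3. Hence tw(G) = 3 exactly.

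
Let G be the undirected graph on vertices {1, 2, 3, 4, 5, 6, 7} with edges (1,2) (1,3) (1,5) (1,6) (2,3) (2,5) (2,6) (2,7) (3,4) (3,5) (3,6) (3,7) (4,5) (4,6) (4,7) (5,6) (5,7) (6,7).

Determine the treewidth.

4

A width-4 tree decomposition is:
Bags: B1 = {2, 3, 5, 6, 7}  B2 = {1, 2, 3, 5, 6}  B3 = {3, 4, 5, 6, 7}
Tree: B1–B2, B1–B3
The largest bag has 5 vertices, giving width 4; this decomposition certifies tw(G) ≤ 4. Conversely, {1, 2, 3, 5, 6} is a clique of size 5, and the vertices of any clique must share a bag in every tree decomposition; so some bag has ≥ 5 vertices and tw(G) ≥ 4. Hence tw(G) = 4 exactly.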